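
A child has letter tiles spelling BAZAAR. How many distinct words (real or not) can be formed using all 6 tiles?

120

BAZAAR has 6 letters with A appearing 3 times.
The number of distinct arrangements is 6!/(3!) = 720/6 = 120.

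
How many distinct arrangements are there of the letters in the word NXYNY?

30

Letter multiplicities in NXYNY: N×2, X×1, Y×2.
So there are 5! / (2!·2!) = 30 distinguishable arrangements.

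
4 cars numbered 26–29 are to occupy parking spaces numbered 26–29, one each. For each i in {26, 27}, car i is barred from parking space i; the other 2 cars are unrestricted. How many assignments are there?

Let Aᵢ (for i ∈ {26, 27}) be the placements that put car i in its forbidden parking space. Any j of these fix j positions, leaving (4−j)! ways to fill the rest, and there are C(2,j) ways to pick which j.
By inclusion–exclusion, the number of valid placements is Σ_{j=0}^{2} (−1)^j C(2,j)·(4−j)!.
Computing: 24 − 12 + 2 = 14.

14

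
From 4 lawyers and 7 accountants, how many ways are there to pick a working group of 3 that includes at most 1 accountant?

Split by how many accountants are chosen (0 through 1).
Sum: C(7,0)·C(4,3) + C(7,1)·C(4,2) = 4 + 42 = 46.

46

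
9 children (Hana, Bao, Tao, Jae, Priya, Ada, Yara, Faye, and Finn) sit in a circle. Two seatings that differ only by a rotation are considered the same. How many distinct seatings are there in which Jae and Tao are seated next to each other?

10080

Glue Jae and Tao into a block (2 internal orders). Seating 8 units around a circle gives (7)! arrangements.
So 2 × (7)! = 2 × 5040 = 10080.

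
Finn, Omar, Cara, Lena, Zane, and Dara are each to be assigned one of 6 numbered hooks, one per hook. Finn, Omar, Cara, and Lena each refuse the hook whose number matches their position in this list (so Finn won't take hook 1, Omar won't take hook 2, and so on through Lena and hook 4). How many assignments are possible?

362

Let Aᵢ (for 1 ≤ i ≤ 4) be the placements that put person i in their forbidden hook. Any j of these fix j positions, leaving (6−j)! ways to fill the rest, and there are C(4,j) ways to pick which j.
By inclusion–exclusion, the number of valid placements is Σ_{j=0}^{4} (−1)^j C(4,j)·(6−j)!.
Computing: 720 − 480 + 144 − 24 + 2 = 362.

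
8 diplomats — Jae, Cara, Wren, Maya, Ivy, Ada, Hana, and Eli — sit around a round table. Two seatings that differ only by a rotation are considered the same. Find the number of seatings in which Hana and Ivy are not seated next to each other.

All circular seatings of 8 people number (7)! = 5040.
Those with Hana next to Ivy: fuse the pair into one unit and seat 7 units around a circle — 2·(6)! = 1440.
Subtracting, 5040 − 1440 = 3600.

3600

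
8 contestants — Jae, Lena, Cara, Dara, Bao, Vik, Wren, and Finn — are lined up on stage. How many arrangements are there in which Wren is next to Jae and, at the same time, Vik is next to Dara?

2880

Treat {Wren,Jae} as one block (2 orders) and {Vik,Dara} as another (2 orders).
That leaves 6 units to arrange: 2 × 2 × 6! = 4 × 720 = 2880.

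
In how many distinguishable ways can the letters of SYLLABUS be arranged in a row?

10080

The 8 letters of SYLLABUS have repeats: L appearing twice and S appearing twice.
Dividing 8! = 40320 by 2!·2! = 4 for the repeated letters gives 10080.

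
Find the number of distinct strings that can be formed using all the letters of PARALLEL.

3360

The 8 letters of PARALLEL have repeats: A appearing twice and L appearing 3 times.
Dividing 8! = 40320 by 3!·2! = 12 for the repeated letters gives 3360.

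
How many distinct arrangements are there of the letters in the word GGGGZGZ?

The 7 letters of GGGGZGZ have repeats: G appearing 5 times and Z appearing twice.
Dividing 7! = 5040 by 5!·2! = 240 for the repeated letters gives 21.

21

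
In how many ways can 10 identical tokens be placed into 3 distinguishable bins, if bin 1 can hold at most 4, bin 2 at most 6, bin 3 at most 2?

6

Ignoring the caps, the number of non-negative solutions to x_1+…+x_3 = 10 is C(12,2) = 66.
Subtract solutions that violate a single cap (substitute x_i' = x_i − (cap_i+1)): x_1 ≥ 5 gives C(7,2) = 21; x_2 ≥ 7 gives C(5,2) = 10; x_3 ≥ 3 gives C(9,2) = 36. Together 67.
Add back pairs where two caps are both exceeded: 0 + 6 + 1 = 7.
By inclusion–exclusion the count is 66 − 67 + 7 = 6.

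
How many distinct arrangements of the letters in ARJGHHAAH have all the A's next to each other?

840

Treat the 3 copies of A as a single block. The multiset to arrange is then {AAA, G, H, H, H, J, R}, 7 items in all.
That gives (7)!/(3!) = 840 arrangements.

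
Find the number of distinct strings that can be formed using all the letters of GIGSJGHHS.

15120

The 9 letters of GIGSJGHHS have repeats: G appearing 3 times, H appearing twice, and S appearing twice.
Dividing 9! = 362880 by 3!·2!·2! = 24 for the repeated letters gives 15120.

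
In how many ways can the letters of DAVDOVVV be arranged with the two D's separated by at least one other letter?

630

Total arrangements of DAVDOVVV: 8!/(4!·2!) = 840.
If the two D's are adjacent, glue them into one block, leaving 7 items to arrange: (7)!/(4!) = 210 ways.
Subtracting, 840 − 210 = 630 arrangements keep the D's apart.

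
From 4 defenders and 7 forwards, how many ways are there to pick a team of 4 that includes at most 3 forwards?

Split by how many forwards are chosen (0 through 3).
Sum: C(7,0)·C(4,4) + C(7,1)·C(4,3) + C(7,2)·C(4,2) + C(7,3)·C(4,1) = 1 + 28 + 126 + 140 = 295.

295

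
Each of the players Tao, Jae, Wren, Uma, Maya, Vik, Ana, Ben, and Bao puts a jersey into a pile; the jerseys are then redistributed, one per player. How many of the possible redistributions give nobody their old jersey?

Let Aᵢ be the assignments in which player i gets their old jersey. We want the size of the complement of A₁∪…∪A_9.
By inclusion–exclusion this is Σ_{j=0}^{9} (−1)^j C(9,j)·(9−j)!.
Computing: 362880 − 362880 + 181440 − 60480 + 15120 − 3024 + 504 − 72 + 9 − 1 = 133496.

133496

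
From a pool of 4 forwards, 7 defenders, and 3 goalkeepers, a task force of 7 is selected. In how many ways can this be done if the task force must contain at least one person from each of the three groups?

With no constraint there are C(14,7) = 3432 possible selections.
Subtract selections that omit an entire group: no forwards → C(10,7) = 120; no defenders → C(7,7) = 1; no goalkeepers → C(11,7) = 330.
Add back selections omitting two groups (i.e. drawn from a single group): C(4,7) + C(7,7) + C(3,7) = 1.
By inclusion–exclusion: 3432 − 451 + 1 = 2982.

2982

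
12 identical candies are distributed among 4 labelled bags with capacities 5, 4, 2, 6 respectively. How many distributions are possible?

By stars and bars, unrestricted non-negative solutions to x_1+…+x_4 = 12 number C(12+3,3) = 455.
Subtract solutions that violate a single cap (substitute x_i' = x_i − (cap_i+1)): x_1 ≥ 6 gives C(9,3) = 84; x_2 ≥ 5 gives C(10,3) = 120; x_3 ≥ 3 gives C(12,3) = 220; x_4 ≥ 7 gives C(8,3) = 56. Together 480.
Add back pairs where two caps are both exceeded: 4 + 20 + 0 + 35 + 1 + 10 = 70.
By inclusion–exclusion the count is 455 − 480 + 70 = 45.

45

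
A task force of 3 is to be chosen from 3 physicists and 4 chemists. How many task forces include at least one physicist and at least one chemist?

30

With no constraint there are C(7,3) = 35 possible selections.
Selections missing a whole group: no physicists → C(4,3) = 4; no chemists → C(3,3) = 1.
Both groups omitted at once is impossible, so 35 − 5 = 30.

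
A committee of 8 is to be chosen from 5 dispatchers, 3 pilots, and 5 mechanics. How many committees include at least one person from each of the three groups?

With no constraint there are C(13,8) = 1287 possible selections.
Selections missing a whole group: no dispatchers → C(8,8) = 1; no pilots → C(10,8) = 45; no mechanics → C(8,8) = 1.
Add back selections omitting two groups (i.e. drawn from a single group): C(5,8) + C(3,8) + C(5,8) = 0.
By inclusion–exclusion: 1287 − 47 + 0 = 1240.

1240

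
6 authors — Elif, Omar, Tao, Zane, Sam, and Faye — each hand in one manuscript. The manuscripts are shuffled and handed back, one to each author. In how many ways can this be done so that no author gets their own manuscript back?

265

Let Aᵢ be the assignments in which author i gets their own manuscript. We want the size of the complement of A₁∪…∪A_6.
By inclusion–exclusion this is Σ_{j=0}^{6} (−1)^j C(6,j)·(6−j)!.
Computing: 720 − 720 + 360 − 120 + 30 − 6 + 1 = 265.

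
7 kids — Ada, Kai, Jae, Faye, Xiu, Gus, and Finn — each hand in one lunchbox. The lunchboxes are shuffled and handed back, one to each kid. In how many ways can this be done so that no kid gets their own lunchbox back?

This is the derangement count D_7: permutations of 7 items with no fixed point.
By inclusion–exclusion this is Σ_{j=0}^{7} (−1)^j C(7,j)·(7−j)!.
Computing: 5040 − 5040 + 2520 − 840 + 210 − 42 + 7 − 1 = 1854.

1854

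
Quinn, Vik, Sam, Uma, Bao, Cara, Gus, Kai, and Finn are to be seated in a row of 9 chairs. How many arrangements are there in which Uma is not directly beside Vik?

282240

Of the 9! = 362880 arrangements, those with Uma and Vik adjacent number 2 × 8! = 80640 (treat the pair as a block with 2 internal orders).
So 362880 − 80640 = 282240 arrangements keep them apart.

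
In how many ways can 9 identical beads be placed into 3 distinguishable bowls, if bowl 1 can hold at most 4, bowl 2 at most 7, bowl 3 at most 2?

12

Without the upper bounds there are C(11,2) = 55 ways to split 9 among 3 bowls.
Subtract solutions that violate a single cap (substitute x_i' = x_i − (cap_i+1)): x_1 ≥ 5 gives C(6,2) = 15; x_2 ≥ 8 gives C(3,2) = 3; x_3 ≥ 3 gives C(8,2) = 28. Together 46.
Add back pairs where two caps are both exceeded: 0 + 3 + 0 = 3.
By inclusion–exclusion the count is 55 − 46 + 3 = 12.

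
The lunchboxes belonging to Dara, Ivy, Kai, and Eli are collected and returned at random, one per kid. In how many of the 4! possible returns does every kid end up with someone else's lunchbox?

9

Count assignments avoiding every fixed point. For any j of the 4 kids fixed to their own lunchbox, the other 4−j can be arranged in (4−j)! ways.
By inclusion–exclusion this is Σ_{j=0}^{4} (−1)^j C(4,j)·(4−j)!.
Computing: 24 − 24 + 12 − 4 + 1 = 9.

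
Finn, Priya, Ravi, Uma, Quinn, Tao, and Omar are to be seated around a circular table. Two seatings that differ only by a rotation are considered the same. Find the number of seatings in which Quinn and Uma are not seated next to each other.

Without the restriction there are (6)! = 720 seatings.
Those with Quinn next to Uma: fuse the pair into one unit and seat 6 units around a circle — 2·(5)! = 240.
Subtracting, 720 − 240 = 480.

480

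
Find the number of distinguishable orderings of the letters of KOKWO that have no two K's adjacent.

18

There are 5!/(2!·2!) = 30 arrangements of KOKWO in total.
Arrangements with the K's together: treat KK as one letter, giving (4)!/(2!) = 12.
Hence 30 − 12 = 18.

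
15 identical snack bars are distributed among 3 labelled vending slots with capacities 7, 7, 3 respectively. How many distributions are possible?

6

Without the upper bounds there are C(17,2) = 136 ways to split 15 among 3 vending slots.
Subtract solutions that violate a single cap (substitute x_i' = x_i − (cap_i+1)): x_1 ≥ 8 gives C(9,2) = 36; x_2 ≥ 8 gives C(9,2) = 36; x_3 ≥ 4 gives C(13,2) = 78. Together 150.
Add back pairs where two caps are both exceeded: 0 + 10 + 10 = 20.
By inclusion–exclusion the count is 136 − 150 + 20 = 6.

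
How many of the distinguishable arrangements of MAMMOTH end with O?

Fix O in the last position and arrange the remaining 6 letters.
Those 6 letters have M appearing 3 times, giving (6)!/(3!) = 120.

120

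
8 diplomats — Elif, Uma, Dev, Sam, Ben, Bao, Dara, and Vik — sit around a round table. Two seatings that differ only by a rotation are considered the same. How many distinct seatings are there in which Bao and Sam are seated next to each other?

Treat {Bao, Sam} as one unit (2 internal orders) and seat the resulting 7 units around the table: (6)! circular arrangements.
So 2 × (6)! = 2 × 720 = 1440.

1440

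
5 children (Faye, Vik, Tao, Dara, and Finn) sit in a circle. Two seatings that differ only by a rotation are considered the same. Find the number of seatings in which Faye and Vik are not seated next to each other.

Without the restriction there are (4)! = 24 seatings.
Those with Faye next to Vik: fuse the pair into one unit and seat 4 units around a circle — 2·(3)! = 12.
Subtracting, 24 − 12 = 12.

12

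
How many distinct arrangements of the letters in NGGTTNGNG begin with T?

With the first slot taken by T, it remains to arrange the other 8 letters (NGGTNGNG).
Those 8 letters have G appearing 4 times and N appearing 3 times, giving (8)!/(4!·3!) = 280.

280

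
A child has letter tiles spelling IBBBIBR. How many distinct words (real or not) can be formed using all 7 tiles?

105

IBBBIBR has 7 letters with B appearing 4 times and I appearing twice.
The number of distinct arrangements is 7!/(4!·2!) = 5040/48 = 105.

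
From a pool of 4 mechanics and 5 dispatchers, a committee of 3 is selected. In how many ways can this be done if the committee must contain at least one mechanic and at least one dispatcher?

Unrestricted: C(9,3) = 84 ways to pick any 3 of the 9.
Subtract selections that omit an entire group: no mechanics → C(5,3) = 10; no dispatchers → C(4,3) = 4.
Both groups omitted at once is impossible, so 84 − 14 = 70.

70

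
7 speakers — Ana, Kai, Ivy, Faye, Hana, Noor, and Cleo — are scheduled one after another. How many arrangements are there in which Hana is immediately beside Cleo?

1440

Treat {Hana, Cleo} as a single unit. There are 6 units to order, and the pair itself can be ordered 2 ways.
So the count is 2·(6)! = 1440.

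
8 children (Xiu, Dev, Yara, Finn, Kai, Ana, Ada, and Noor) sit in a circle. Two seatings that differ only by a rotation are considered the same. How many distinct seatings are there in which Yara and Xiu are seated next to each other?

Glue Yara and Xiu into a block (2 internal orders). Seating 7 units around a circle gives (6)! arrangements.
So 2 × (6)! = 2 × 720 = 1440.

1440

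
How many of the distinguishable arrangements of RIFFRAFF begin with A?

With the first slot taken by A, it remains to arrange the other 7 letters (RIFFRFF).
Those 7 letters have F appearing 4 times and R appearing twice, giving (7)!/(4!·2!) = 105.

105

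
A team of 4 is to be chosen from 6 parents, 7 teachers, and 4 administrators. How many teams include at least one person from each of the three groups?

1176

Unrestricted: C(17,4) = 2380 ways to pick any 4 of the 17.
Subtract selections that omit an entire group: no parents → C(11,4) = 330; no teachers → C(10,4) = 210; no administrators → C(13,4) = 715.
Add back selections omitting two groups (i.e. drawn from a single group): C(6,4) + C(7,4) + C(4,4) = 51.
By inclusion–exclusion: 2380 − 1255 + 51 = 1176.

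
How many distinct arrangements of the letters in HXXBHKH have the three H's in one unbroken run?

Treat the 3 copies of H as a single block. The multiset to arrange is then {HHH, B, K, X, X}, 5 items in all.
That gives (5)!/(2!) = 60 arrangements.

60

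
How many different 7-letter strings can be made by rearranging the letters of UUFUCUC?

105

UUFUCUC has 7 letters with C appearing twice and U appearing 4 times.
Dividing 7! = 5040 by 4!·2! = 48 for the repeated letters gives 105.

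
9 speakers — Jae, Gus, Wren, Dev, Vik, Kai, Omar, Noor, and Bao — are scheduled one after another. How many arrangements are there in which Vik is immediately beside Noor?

80640

Place the 7 others and the Vik-Noor pair as 8 objects in a line; the pair has 2 internal arrangements.
That gives 2 × 8! = 2 × 40320 = 80640.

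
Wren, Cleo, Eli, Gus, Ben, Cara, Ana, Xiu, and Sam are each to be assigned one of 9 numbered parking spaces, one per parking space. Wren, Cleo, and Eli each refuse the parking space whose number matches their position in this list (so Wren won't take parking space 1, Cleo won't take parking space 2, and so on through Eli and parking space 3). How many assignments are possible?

256320

Let Aᵢ (for i ∈ {1, 2, 3}) be the placements that put person i in their forbidden parking space. Any j of these fix j positions, leaving (9−j)! ways to fill the rest, and there are C(3,j) ways to pick which j.
By inclusion–exclusion, the number of valid placements is Σ_{j=0}^{3} (−1)^j C(3,j)·(9−j)!.
Computing: 362880 − 120960 + 15120 − 720 = 256320.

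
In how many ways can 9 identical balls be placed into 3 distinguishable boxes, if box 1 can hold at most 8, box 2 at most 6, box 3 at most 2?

Without the upper bounds there are C(11,2) = 55 ways to split 9 among 3 boxes.
Subtract solutions that violate a single cap (substitute x_i' = x_i − (cap_i+1)): x_1 ≥ 9 gives C(2,2) = 1; x_2 ≥ 7 gives C(4,2) = 6; x_3 ≥ 3 gives C(8,2) = 28. Together 35.
No two caps can be exceeded simultaneously, so the pair terms are all 0.
By inclusion–exclusion the count is 55 − 35 + 0 = 20.

20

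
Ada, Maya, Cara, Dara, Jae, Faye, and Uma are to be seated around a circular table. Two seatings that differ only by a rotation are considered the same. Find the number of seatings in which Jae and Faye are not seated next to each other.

All circular seatings of 7 people number (6)! = 720.
Seatings with Jae beside Faye: treat them as a block with 2 internal orders, giving 2 × (5)! = 240.
Subtracting, 720 − 240 = 480.

480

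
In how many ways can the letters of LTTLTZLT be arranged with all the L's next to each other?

30

Treat the 3 copies of L as a single block. The multiset to arrange is then {LLL, T, T, T, T, Z}, 6 items in all.
That gives (6)!/(4!) = 30 arrangements.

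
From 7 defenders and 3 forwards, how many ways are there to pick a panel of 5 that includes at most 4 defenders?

231

Split by how many defenders are chosen (0 through 4).
Sum: C(7,0)·C(3,5) + C(7,1)·C(3,4) + C(7,2)·C(3,3) + C(7,3)·C(3,2) + C(7,4)·C(3,1) = 0 + 0 + 21 + 105 + 105 = 231.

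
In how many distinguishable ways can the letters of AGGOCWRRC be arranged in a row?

AGGOCWRRC has 9 letters with C appearing twice, G appearing twice, and R appearing twice.
Dividing 9! = 362880 by 2!·2!·2! = 8 for the repeated letters gives 45360.

45360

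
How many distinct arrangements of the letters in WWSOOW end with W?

30

Fix W in the last position and arrange the remaining 5 letters.
Those 5 letters have O appearing twice and W appearing twice, giving (5)!/(2!·2!) = 30.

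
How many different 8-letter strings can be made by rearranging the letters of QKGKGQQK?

QKGKGQQK has 8 letters with G appearing twice, K appearing 3 times, and Q appearing 3 times.
The number of distinct arrangements is 8!/(3!·3!·2!) = 40320/72 = 560.

560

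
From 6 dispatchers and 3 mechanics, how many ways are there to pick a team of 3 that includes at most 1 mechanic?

65

Split by how many mechanics are chosen (0 through 1).
Sum: C(3,0)·C(6,3) + C(3,1)·C(6,2) = 20 + 45 = 65.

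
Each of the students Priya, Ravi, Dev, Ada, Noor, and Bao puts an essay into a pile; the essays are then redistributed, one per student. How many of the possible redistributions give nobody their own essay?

265

This is the derangement count D_6: permutations of 6 items with no fixed point.
By inclusion–exclusion this is Σ_{j=0}^{6} (−1)^j C(6,j)·(6−j)!.
Computing: 720 − 720 + 360 − 120 + 30 − 6 + 1 = 265.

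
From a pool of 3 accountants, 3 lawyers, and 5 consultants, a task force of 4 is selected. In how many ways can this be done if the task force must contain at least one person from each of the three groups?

Unrestricted: C(11,4) = 330 ways to pick any 4 of the 11.
Selections missing a whole group: no accountants → C(8,4) = 70; no lawyers → C(8,4) = 70; no consultants → C(6,4) = 15.
Add back selections omitting two groups (i.e. drawn from a single group): C(3,4) + C(3,4) + C(5,4) = 5.
By inclusion–exclusion: 330 − 155 + 5 = 180.

180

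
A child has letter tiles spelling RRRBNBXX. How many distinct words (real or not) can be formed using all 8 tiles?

1680

Letter multiplicities in RRRBNBXX: B×2, N×1, R×3, X×2.
Dividing 8! = 40320 by 3!·2!·2! = 24 for the repeated letters gives 1680.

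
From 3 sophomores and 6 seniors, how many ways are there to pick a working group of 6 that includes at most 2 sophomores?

64

Split by how many sophomores are chosen (0 through 2).
Sum: C(3,0)·C(6,6) + C(3,1)·C(6,5) + C(3,2)·C(6,4) = 1 + 18 + 45 = 64.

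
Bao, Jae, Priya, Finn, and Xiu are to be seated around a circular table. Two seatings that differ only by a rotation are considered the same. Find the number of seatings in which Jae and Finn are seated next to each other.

12

Glue Jae and Finn into a block (2 internal orders). Seating 4 units around a circle gives (3)! arrangements.
So 2 × (3)! = 2 × 6 = 12.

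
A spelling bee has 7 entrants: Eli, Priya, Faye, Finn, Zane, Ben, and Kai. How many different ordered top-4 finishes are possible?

This is an ordered selection of 4 from 7: P(7,4).
That gives 7 × 6 × 5 × 4 = 840.

840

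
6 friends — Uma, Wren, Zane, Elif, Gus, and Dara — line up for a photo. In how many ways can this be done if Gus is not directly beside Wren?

480

Of the 6! = 720 arrangements, those with Gus and Wren adjacent number 2 × 5! = 240 (treat the pair as a block with 2 internal orders).
So 720 − 240 = 480 arrangements keep them apart.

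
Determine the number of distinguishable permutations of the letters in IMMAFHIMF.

Letter multiplicities in IMMAFHIMF: A×1, F×2, H×1, I×2, M×3.
Dividing 9! = 362880 by 3!·2!·2! = 24 for the repeated letters gives 15120.

15120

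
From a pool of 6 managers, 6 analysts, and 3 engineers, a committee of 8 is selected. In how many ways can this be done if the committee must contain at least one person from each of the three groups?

Total 8-person selections from all 15: C(15,8) = 6435.
Subtract selections that omit an entire group: no managers → C(9,8) = 9; no analysts → C(9,8) = 9; no engineers → C(12,8) = 495.
Add back selections omitting two groups (i.e. drawn from a single group): C(6,8) + C(6,8) + C(3,8) = 0.
By inclusion–exclusion: 6435 − 513 + 0 = 5922.

5922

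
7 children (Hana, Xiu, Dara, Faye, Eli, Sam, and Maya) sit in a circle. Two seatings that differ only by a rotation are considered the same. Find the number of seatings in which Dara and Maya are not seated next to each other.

All circular seatings of 7 people number (6)! = 720.
Seatings with Dara beside Maya: treat them as a block with 2 internal orders, giving 2 × (5)! = 240.
Subtracting, 720 − 240 = 480.

480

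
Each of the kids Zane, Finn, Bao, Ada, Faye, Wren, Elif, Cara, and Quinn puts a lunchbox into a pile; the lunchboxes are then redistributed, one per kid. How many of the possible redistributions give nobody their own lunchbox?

133496

This is the derangement count D_9: permutations of 9 items with no fixed point.
By inclusion–exclusion this is Σ_{j=0}^{9} (−1)^j C(9,j)·(9−j)!.
Computing: 362880 − 362880 + 181440 − 60480 + 15120 − 3024 + 504 − 72 + 9 − 1 = 133496.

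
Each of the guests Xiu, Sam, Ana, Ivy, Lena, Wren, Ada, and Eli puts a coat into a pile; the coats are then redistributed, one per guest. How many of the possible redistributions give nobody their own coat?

Let Aᵢ be the assignments in which guest i gets their own coat. We want the size of the complement of A₁∪…∪A_8.
By inclusion–exclusion this is Σ_{j=0}^{8} (−1)^j C(8,j)·(8−j)!.
Computing: 40320 − 40320 + 20160 − 6720 + 1680 − 336 + 56 − 8 + 1 = 14833.

14833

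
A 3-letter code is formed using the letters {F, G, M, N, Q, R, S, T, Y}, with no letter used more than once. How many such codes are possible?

504

This is a permutation of 3 out of 9: P(9,3) = 9!/6!.
That product is 9 × 8 × 7 = 504.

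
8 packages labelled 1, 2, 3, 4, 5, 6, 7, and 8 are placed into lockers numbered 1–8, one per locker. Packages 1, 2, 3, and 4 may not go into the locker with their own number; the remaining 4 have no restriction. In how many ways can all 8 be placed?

Let Aᵢ (for 1 ≤ i ≤ 4) be the placements that put package i in its forbidden locker. Any j of these fix j positions, leaving (8−j)! ways to fill the rest, and there are C(4,j) ways to pick which j.
By inclusion–exclusion, the number of valid placements is Σ_{j=0}^{4} (−1)^j C(4,j)·(8−j)!.
Computing: 40320 − 20160 + 4320 − 480 + 24 = 24024.

24024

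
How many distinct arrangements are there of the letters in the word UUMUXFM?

420

UUMUXFM has 7 letters with M appearing twice and U appearing 3 times.
Dividing 7! = 5040 by 3!·2! = 12 for the repeated letters gives 420.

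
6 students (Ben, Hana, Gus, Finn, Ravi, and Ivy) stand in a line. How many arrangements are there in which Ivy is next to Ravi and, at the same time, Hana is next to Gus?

Treat {Ivy,Ravi} as one block (2 orders) and {Hana,Gus} as another (2 orders).
That leaves 4 units to arrange: 2 × 2 × 4! = 4 × 24 = 96.

96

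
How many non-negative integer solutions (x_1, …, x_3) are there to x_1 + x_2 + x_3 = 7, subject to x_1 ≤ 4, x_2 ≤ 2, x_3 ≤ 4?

Without the upper bounds there are C(9,2) = 36 ways to split 7 among 3 variables.
Subtract solutions that violate a single cap (substitute x_i' = x_i − (cap_i+1)): x_1 ≥ 5 gives C(4,2) = 6; x_2 ≥ 3 gives C(6,2) = 15; x_3 ≥ 5 gives C(4,2) = 6. Together 27.
No two caps can be exceeded simultaneously, so the pair terms are all 0.
By inclusion–exclusion the count is 36 − 27 + 0 = 9.

9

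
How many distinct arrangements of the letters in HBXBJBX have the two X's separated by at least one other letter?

300

Total arrangements of HBXBJBX: 7!/(3!·2!) = 420.
If the two X's are adjacent, glue them into one block, leaving 6 items to arrange: (6)!/(3!) = 120 ways.
Subtracting, 420 − 120 = 300 arrangements keep the X's apart.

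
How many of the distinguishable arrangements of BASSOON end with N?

180

Fix N in the last position and arrange the remaining 6 letters.
Those 6 letters have O appearing twice and S appearing twice, giving (6)!/(2!·2!) = 180.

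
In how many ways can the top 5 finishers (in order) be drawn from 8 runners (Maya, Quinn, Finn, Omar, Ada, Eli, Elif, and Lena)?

This is an ordered selection of 5 from 8: P(8,5).
That gives 8 × 7 × 6 × 5 × 4 = 6720.

6720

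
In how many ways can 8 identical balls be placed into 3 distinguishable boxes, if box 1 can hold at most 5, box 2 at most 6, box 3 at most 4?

26

By stars and bars, unrestricted non-negative solutions to x_1+…+x_3 = 8 number C(8+2,2) = 45.
Subtract solutions that violate a single cap (substitute x_i' = x_i − (cap_i+1)): x_1 ≥ 6 gives C(4,2) = 6; x_2 ≥ 7 gives C(3,2) = 3; x_3 ≥ 5 gives C(5,2) = 10. Together 19.
No two caps can be exceeded simultaneously, so the pair terms are all 0.
By inclusion–exclusion the count is 45 − 19 + 0 = 26.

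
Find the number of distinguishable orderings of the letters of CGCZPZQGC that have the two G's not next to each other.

There are 9!/(3!·2!·2!) = 15120 arrangements of CGCZPZQGC in total.
Arrangements with the G's together: treat GG as one letter, giving (8)!/(3!·2!) = 3360.
Hence 15120 − 3360 = 11760.

11760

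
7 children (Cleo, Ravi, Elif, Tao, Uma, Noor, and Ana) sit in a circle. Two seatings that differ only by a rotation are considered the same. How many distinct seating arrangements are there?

720

Seat Cleo anywhere (absorbing the rotational symmetry), then permute the other 6: (6)! = 720.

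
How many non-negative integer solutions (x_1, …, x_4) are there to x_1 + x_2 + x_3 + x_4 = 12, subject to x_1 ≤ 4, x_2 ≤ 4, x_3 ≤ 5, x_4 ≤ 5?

Without the upper bounds there are C(15,3) = 455 ways to split 12 among 4 variables.
Subtract solutions that violate a single cap (substitute x_i' = x_i − (cap_i+1)): x_1 ≥ 5 gives C(10,3) = 120; x_2 ≥ 5 gives C(10,3) = 120; x_3 ≥ 6 gives C(9,3) = 84; x_4 ≥ 6 gives C(9,3) = 84. Together 408.
Add back pairs where two caps are both exceeded: 10 + 4 + 4 + 4 + 4 + 1 = 27.
By inclusion–exclusion the count is 455 − 408 + 27 = 74.

74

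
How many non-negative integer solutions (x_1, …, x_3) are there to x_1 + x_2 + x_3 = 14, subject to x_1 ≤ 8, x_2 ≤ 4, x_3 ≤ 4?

By stars and bars, unrestricted non-negative solutions to x_1+…+x_3 = 14 number C(14+2,2) = 120.
Subtract solutions that violate a single cap (substitute x_i' = x_i − (cap_i+1)): x_1 ≥ 9 gives C(7,2) = 21; x_2 ≥ 5 gives C(11,2) = 55; x_3 ≥ 5 gives C(11,2) = 55. Together 131.
Add back pairs where two caps are both exceeded: 1 + 1 + 15 = 17.
By inclusion–exclusion the count is 120 − 131 + 17 = 6.

6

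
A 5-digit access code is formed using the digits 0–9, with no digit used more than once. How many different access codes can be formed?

This is a permutation of 5 out of 10: P(10,5) = 10!/5!.
That product is 10 × 9 × 8 × 7 × 6 = 30240.

30240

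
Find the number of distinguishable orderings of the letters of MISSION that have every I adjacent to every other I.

Treat the 2 copies of I as a single block. The multiset to arrange is then {II, M, N, O, S, S}, 6 items in all.
That gives (6)!/(2!) = 360 arrangements.

360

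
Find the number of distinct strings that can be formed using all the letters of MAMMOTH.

The 7 letters of MAMMOTH have repeats: M appearing 3 times.
Dividing 7! = 5040 by 3! = 6 for the repeated letters gives 840.

840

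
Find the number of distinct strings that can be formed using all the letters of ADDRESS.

Letter multiplicities in ADDRESS: A×1, D×2, E×1, R×1, S×2.
So there are 7! / (2!·2!) = 1260 distinguishable arrangements.

1260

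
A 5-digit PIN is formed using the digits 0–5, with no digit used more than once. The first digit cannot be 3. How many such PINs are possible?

The first digit has 6−1 = 5 choices (anything except 3).
The remaining 4 digits are filled from the other 5 symbols without repetition: 5 × 4 × 3 × 2 = 120.
Total: 5 × 120 = 600.

600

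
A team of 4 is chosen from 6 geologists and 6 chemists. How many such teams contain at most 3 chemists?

Split by how many chemists are chosen (0 through 3).
Sum: C(6,0)·C(6,4) + C(6,1)·C(6,3) + C(6,2)·C(6,2) + C(6,3)·C(6,1) = 15 + 120 + 225 + 120 = 480.

480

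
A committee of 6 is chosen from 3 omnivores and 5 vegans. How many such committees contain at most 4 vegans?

25

Split by how many vegans are chosen (0 through 4).
Sum: C(5,0)·C(3,6) + C(5,1)·C(3,5) + C(5,2)·C(3,4) + C(5,3)·C(3,3) + C(5,4)·C(3,2) = 0 + 0 + 0 + 10 + 15 = 25.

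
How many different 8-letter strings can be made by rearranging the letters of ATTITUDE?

ATTITUDE has 8 letters with T appearing 3 times.
So there are 8! / (3!) = 6720 distinguishable arrangements.

6720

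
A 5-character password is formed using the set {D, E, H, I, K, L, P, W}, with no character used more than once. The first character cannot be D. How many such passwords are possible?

The first character has 8−1 = 7 choices (anything except D).
The remaining 4 characters are filled from the other 7 symbols without repetition: 7 × 6 × 5 × 4 = 840.
Total: 7 × 840 = 5880.

5880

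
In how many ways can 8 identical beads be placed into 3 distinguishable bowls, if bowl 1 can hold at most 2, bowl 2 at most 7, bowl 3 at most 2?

By stars and bars, unrestricted non-negative solutions to x_1+…+x_3 = 8 number C(8+2,2) = 45.
Subtract solutions that violate a single cap (substitute x_i' = x_i − (cap_i+1)): x_1 ≥ 3 gives C(7,2) = 21; x_2 ≥ 8 gives C(2,2) = 1; x_3 ≥ 3 gives C(7,2) = 21. Together 43.
Add back pairs where two caps are both exceeded: 0 + 6 + 0 = 6.
By inclusion–exclusion the count is 45 − 43 + 6 = 8.

8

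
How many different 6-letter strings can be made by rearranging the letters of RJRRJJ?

Letter multiplicities in RJRRJJ: J×3, R×3.
Dividing 6! = 720 by 3!·3! = 36 for the repeated letters gives 20.

20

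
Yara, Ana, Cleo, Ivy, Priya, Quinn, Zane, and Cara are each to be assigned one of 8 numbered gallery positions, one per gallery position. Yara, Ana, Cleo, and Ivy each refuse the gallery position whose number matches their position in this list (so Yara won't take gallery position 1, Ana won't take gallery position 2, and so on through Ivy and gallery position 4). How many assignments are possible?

Let Aᵢ (for 1 ≤ i ≤ 4) be the placements that put person i in their forbidden gallery position. Any j of these fix j positions, leaving (8−j)! ways to fill the rest, and there are C(4,j) ways to pick which j.
By inclusion–exclusion, the number of valid placements is Σ_{j=0}^{4} (−1)^j C(4,j)·(8−j)!.
Computing: 40320 − 20160 + 4320 − 480 + 24 = 24024.

24024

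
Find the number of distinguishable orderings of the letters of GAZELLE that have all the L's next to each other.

360

Treat the 2 copies of L as a single block. The multiset to arrange is then {LL, A, E, E, G, Z}, 6 items in all.
That gives (6)!/(2!) = 360 arrangements.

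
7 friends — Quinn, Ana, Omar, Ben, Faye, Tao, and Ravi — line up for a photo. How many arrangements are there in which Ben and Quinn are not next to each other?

There are 7! = 5040 arrangements in all. If Ben and Quinn are adjacent, merging them into one block gives 2·(6)! = 1440 arrangements.
So 5040 − 1440 = 3600 arrangements keep them apart.

3600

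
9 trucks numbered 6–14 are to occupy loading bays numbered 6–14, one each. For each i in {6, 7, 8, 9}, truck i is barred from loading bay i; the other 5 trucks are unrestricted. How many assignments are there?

229080

Let Aᵢ (for 6 ≤ i ≤ 9) be the placements that put truck i in its forbidden loading bay. Any j of these fix j positions, leaving (9−j)! ways to fill the rest, and there are C(4,j) ways to pick which j.
By inclusion–exclusion, the number of valid placements is Σ_{j=0}^{4} (−1)^j C(4,j)·(9−j)!.
Computing: 362880 − 161280 + 30240 − 2880 + 120 = 229080.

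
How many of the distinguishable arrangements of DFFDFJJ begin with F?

With the first slot taken by F, it remains to arrange the other 6 letters (DFDFJJ).
Those 6 letters have D appearing twice, F appearing twice, and J appearing twice, giving (6)!/(2!·2!·2!) = 90.

90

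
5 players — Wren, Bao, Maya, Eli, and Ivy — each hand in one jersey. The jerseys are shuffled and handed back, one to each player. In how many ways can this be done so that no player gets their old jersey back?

Let Aᵢ be the assignments in which player i gets their old jersey. We want the size of the complement of A₁∪…∪A_5.
By inclusion–exclusion this is Σ_{j=0}^{5} (−1)^j C(5,j)·(5−j)!.
Computing: 120 − 120 + 60 − 20 + 5 − 1 = 44.

44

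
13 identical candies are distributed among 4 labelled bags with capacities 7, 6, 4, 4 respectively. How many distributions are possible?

120

Without the upper bounds there are C(16,3) = 560 ways to split 13 among 4 bags.
Subtract solutions that violate a single cap (substitute x_i' = x_i − (cap_i+1)): x_1 ≥ 8 gives C(8,3) = 56; x_2 ≥ 7 gives C(9,3) = 84; x_3 ≥ 5 gives C(11,3) = 165; x_4 ≥ 5 gives C(11,3) = 165. Together 470.
Add back pairs where two caps are both exceeded: 0 + 1 + 1 + 4 + 4 + 20 = 30.
By inclusion–exclusion the count is 560 − 470 + 30 = 120.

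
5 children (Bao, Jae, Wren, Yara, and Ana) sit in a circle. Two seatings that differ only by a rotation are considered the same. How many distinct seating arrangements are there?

24

Fix one person's seat to break rotational symmetry; the remaining 4 people can be arranged in (4)! = 24 ways.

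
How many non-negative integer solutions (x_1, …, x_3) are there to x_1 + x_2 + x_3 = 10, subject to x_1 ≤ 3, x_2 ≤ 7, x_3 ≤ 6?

By stars and bars, unrestricted non-negative solutions to x_1+…+x_3 = 10 number C(10+2,2) = 66.
Subtract solutions that violate a single cap (substitute x_i' = x_i − (cap_i+1)): x_1 ≥ 4 gives C(8,2) = 28; x_2 ≥ 8 gives C(4,2) = 6; x_3 ≥ 7 gives C(5,2) = 10. Together 44.
No two caps can be exceeded simultaneously, so the pair terms are all 0.
By inclusion–exclusion the count is 66 − 44 + 0 = 22.

22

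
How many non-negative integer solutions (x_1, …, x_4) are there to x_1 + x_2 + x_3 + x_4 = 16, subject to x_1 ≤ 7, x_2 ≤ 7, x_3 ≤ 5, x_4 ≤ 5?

Without the upper bounds there are C(19,3) = 969 ways to split 16 among 4 variables.
Subtract solutions that violate a single cap (substitute x_i' = x_i − (cap_i+1)): x_1 ≥ 8 gives C(11,3) = 165; x_2 ≥ 8 gives C(11,3) = 165; x_3 ≥ 6 gives C(13,3) = 286; x_4 ≥ 6 gives C(13,3) = 286. Together 902.
Add back pairs where two caps are both exceeded: 1 + 10 + 10 + 10 + 10 + 35 = 76.
By inclusion–exclusion the count is 969 − 902 + 76 = 143.

143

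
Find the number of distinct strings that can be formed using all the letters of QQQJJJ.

20

The 6 letters of QQQJJJ have repeats: J appearing 3 times and Q appearing 3 times.
So there are 6! / (3!·3!) = 20 distinguishable arrangements.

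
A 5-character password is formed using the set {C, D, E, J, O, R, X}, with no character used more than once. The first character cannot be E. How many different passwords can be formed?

2160

The first character has 7−1 = 6 choices (anything except E).
The remaining 4 characters are filled from the other 6 symbols without repetition: 6 × 5 × 4 × 3 = 360.
Total: 6 × 360 = 2160.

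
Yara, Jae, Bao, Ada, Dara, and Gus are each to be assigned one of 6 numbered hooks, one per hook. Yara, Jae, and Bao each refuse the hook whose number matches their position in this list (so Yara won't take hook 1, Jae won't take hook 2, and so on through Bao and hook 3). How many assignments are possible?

Let Aᵢ (for i ∈ {1, 2, 3}) be the placements that put person i in their forbidden hook. Any j of these fix j positions, leaving (6−j)! ways to fill the rest, and there are C(3,j) ways to pick which j.
By inclusion–exclusion, the number of valid placements is Σ_{j=0}^{3} (−1)^j C(3,j)·(6−j)!.
Computing: 720 − 360 + 72 − 6 = 426.

426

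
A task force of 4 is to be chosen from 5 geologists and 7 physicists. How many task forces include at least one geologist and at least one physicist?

455

With no constraint there are C(12,4) = 495 possible selections.
Subtract selections that omit an entire group: no geologists → C(7,4) = 35; no physicists → C(5,4) = 5.
Both groups omitted at once is impossible, so 495 − 40 = 455.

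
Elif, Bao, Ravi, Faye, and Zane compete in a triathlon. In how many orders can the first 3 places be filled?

60

There are 5 choices for 1st place, 4 for 2nd, and 3 for 3rd.
That gives 5 × 4 × 3 = 60.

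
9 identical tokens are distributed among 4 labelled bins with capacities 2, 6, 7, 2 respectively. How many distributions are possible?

58

Ignoring the caps, the number of non-negative solutions to x_1+…+x_4 = 9 is C(12,3) = 220.
Subtract solutions that violate a single cap (substitute x_i' = x_i − (cap_i+1)): x_1 ≥ 3 gives C(9,3) = 84; x_2 ≥ 7 gives C(5,3) = 10; x_3 ≥ 8 gives C(4,3) = 4; x_4 ≥ 3 gives C(9,3) = 84. Together 182.
Add back pairs where two caps are both exceeded: 0 + 0 + 20 + 0 + 0 + 0 = 20.
By inclusion–exclusion the count is 220 − 182 + 20 = 58.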